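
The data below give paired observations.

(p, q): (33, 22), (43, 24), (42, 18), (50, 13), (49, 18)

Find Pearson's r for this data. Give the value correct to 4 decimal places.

-0.6668

n = 5, Σp = 217, Σq = 95, Σp² = 9603, Σq² = 1877, Σpq = 4046
nΣpq − ΣpΣq = 20230 − 20615 = -385
nΣp² − (Σp)² = 48015 − 47089 = 926; nΣq² − (Σq)² = 9385 − 9025 = 360
r = -385 / √(926 × 360) = -385 / 577.3734 ≈ -0.6668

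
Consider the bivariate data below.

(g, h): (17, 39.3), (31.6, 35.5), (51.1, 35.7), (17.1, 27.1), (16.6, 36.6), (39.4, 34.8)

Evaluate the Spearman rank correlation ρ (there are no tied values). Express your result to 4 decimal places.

Rank g: 2, 4, 6, 3, 1, 5
Rank h: 6, 3, 4, 1, 5, 2
d = rank(g) − rank(h): -4, 1, 2, 2, -4, 3; Σd² = 50
ρ = 1 − 6Σd² / [n(n²−1)] = 1 − 6×50 / (6×35) = 1 − 300/210 ≈ -0.4286

-0.4286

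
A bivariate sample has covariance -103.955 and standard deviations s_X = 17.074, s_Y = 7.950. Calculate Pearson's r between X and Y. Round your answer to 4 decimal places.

-0.7658

r = Cov(X,Y) / (s_X · s_Y) = -103.955 / (17.074 × 7.950)
  = -103.955 / 135.7383 ≈ -0.7658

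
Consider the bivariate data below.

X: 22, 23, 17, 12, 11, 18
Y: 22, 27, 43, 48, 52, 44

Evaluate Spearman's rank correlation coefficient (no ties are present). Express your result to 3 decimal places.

Rank X: 5, 6, 3, 2, 1, 4
Rank Y: 1, 2, 3, 5, 6, 4
d = rank(X) − rank(Y): 4, 4, 0, -3, -5, 0; Σd² = 66
ρ = 1 − 6Σd² / [n(n²−1)] = 1 − 6×66 / (6×35) = 1 − 396/210 ≈ -0.886

-0.886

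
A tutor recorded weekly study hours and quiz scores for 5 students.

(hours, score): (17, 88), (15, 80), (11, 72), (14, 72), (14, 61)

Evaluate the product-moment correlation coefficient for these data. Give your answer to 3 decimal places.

n = 5, Σx = 71, Σy = 373, Σx² = 1027, Σy² = 28233, Σxy = 5350
nΣxy − ΣxΣy = 26750 − 26483 = 267
nΣx² − (Σx)² = 5135 − 5041 = 94; nΣy² − (Σy)² = 141165 − 139129 = 2036
r = 267 / √(94 × 2036) = 267 / 437.4746 ≈ 0.610

0.610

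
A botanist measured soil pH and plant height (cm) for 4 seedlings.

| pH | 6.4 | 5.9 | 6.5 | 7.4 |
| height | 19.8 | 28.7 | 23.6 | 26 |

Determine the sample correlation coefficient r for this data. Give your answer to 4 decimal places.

-0.0996

n = 4, Σx = 26.2, Σy = 98.1, Σx² = 172.78, Σy² = 2448.69, Σxy = 641.85
nΣxy − ΣxΣy = 2567.4 − 2570.22 = -2.82
nΣx² − (Σx)² = 691.12 − 686.44 = 4.68; nΣy² − (Σy)² = 9794.76 − 9623.61 = 171.15
r = -2.82 / √(4.68 × 171.15) = -2.82 / 28.3016 ≈ -0.0996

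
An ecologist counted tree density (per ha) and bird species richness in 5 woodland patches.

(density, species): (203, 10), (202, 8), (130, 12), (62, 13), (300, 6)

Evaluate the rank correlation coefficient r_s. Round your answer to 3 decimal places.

Rank density: 4, 3, 2, 1, 5
Rank species: 3, 2, 4, 5, 1
d = rank(density) − rank(species): 1, 1, -2, -4, 4; Σd² = 38
ρ = 1 − 6Σd² / [n(n²−1)] = 1 − 6×38 / (5×24) = 1 − 228/120 ≈ -0.900

-0.900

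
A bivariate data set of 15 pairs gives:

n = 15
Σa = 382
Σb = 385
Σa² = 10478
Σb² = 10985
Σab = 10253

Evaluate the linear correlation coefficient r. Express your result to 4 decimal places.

0.4929

r = (nΣab − ΣaΣb) / √[(nΣa² − (Σa)²)(nΣb² − (Σb)²)]
Numerator: 15×10253 − 382×385 = 6725
Denominator: √[(157170 − 145924)(164775 − 148225)] = √[11246 × 16550] = 13642.6280
r = 6725 / 13642.6280 ≈ 0.4929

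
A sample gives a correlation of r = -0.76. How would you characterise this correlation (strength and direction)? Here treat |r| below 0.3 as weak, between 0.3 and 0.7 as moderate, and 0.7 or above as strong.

r = -0.76 < 0 so the relationship is negative.
|r| = 0.76, which falls in the strong range.

strong negative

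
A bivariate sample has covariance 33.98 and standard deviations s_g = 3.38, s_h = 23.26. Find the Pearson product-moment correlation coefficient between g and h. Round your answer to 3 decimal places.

0.432

r = Cov(g,h) / (s_g · s_h) = 33.98 / (3.38 × 23.26)
  = 33.98 / 78.6188 ≈ 0.432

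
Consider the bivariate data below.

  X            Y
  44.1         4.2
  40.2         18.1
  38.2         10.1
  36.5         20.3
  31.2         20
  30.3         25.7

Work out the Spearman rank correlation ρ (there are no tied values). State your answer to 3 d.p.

-0.886

Rank X: 6, 5, 4, 3, 2, 1
Rank Y: 1, 3, 2, 5, 4, 6
d = rank(X) − rank(Y): 5, 2, 2, -2, -2, -5; Σd² = 66
ρ = 1 − 6Σd² / [n(n²−1)] = 1 − 6×66 / (6×35) = 1 − 396/210 ≈ -0.886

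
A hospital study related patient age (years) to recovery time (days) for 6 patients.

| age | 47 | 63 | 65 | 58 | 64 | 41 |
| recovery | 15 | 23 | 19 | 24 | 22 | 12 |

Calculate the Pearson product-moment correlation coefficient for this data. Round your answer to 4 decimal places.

0.8430

n = 6, Σx = 338, Σy = 115, Σx² = 19544, Σy² = 2319, Σxy = 6681
nΣxy − ΣxΣy = 40086 − 38870 = 1216
nΣx² − (Σx)² = 117264 − 114244 = 3020; nΣy² − (Σy)² = 13914 − 13225 = 689
r = 1216 / √(3020 × 689) = 1216 / 1442.4909 ≈ 0.8430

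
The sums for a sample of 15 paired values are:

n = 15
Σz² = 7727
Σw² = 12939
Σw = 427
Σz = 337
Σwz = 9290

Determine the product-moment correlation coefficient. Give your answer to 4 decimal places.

r = (nΣwz − ΣwΣz) / √[(nΣw² − (Σw)²)(nΣz² − (Σz)²)]
Numerator: 15×9290 − 427×337 = -4549
Denominator: √[(194085 − 182329)(115905 − 113569)] = √[11756 × 2336] = 5240.4214
r = -4549 / 5240.4214 ≈ -0.8681

-0.8681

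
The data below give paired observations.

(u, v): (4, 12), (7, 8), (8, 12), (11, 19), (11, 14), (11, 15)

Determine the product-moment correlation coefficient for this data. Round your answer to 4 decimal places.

0.6571

n = 6, Σu = 52, Σv = 80, Σu² = 492, Σv² = 1134, Σuv = 728
nΣuv − ΣuΣv = 4368 − 4160 = 208
nΣu² − (Σu)² = 2952 − 2704 = 248; nΣv² − (Σv)² = 6804 − 6400 = 404
r = 208 / √(248 × 404) = 208 / 316.5312 ≈ 0.6571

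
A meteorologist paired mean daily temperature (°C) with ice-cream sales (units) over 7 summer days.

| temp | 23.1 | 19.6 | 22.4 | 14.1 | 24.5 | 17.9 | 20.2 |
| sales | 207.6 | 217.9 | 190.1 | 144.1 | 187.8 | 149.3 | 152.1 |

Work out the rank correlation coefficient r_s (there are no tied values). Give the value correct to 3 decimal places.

Rank temp: 6, 3, 5, 1, 7, 2, 4
Rank sales: 6, 7, 5, 1, 4, 2, 3
d = rank(temp) − rank(sales): 0, -4, 0, 0, 3, 0, 1; Σd² = 26
ρ = 1 − 6Σd² / [n(n²−1)] = 1 − 6×26 / (7×48) = 1 − 156/336 ≈ 0.536

0.536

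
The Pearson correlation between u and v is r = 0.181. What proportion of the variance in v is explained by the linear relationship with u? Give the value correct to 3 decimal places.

0.033

r² = (0.181)² = 0.033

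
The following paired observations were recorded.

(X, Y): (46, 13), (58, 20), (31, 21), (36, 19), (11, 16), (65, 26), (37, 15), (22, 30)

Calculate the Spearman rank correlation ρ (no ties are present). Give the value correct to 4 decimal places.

Rank X: 6, 7, 3, 4, 1, 8, 5, 2
Rank Y: 1, 5, 6, 4, 3, 7, 2, 8
d = rank(X) − rank(Y): 5, 2, -3, 0, -2, 1, 3, -6; Σd² = 88
ρ = 1 − 6Σd² / [n(n²−1)] = 1 − 6×88 / (8×63) = 1 − 528/504 ≈ -0.0476

-0.0476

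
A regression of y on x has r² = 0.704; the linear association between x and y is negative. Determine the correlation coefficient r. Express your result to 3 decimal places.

-0.839

|r| = √0.704 = 0.839
The association is negative, so r = −0.839.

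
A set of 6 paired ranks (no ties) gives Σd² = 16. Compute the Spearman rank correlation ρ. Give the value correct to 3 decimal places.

ρ = 1 − 6Σd² / [n(n²−1)] = 1 − 6×16 / (6×35)
  = 1 − 96/210 = 1 − 0.4571 ≈ 0.543

0.543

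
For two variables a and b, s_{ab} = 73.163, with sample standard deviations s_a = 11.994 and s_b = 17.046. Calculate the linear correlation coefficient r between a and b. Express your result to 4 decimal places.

r = Cov(a,b) / (s_a · s_b) = 73.163 / (11.994 × 17.046)
  = 73.163 / 204.4497 ≈ 0.3579

0.3579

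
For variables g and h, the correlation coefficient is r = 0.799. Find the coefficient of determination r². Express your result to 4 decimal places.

0.6384

r² = (0.799)² = 0.6384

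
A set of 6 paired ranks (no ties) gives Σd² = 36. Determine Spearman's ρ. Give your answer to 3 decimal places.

-0.029

ρ = 1 − 6Σd² / [n(n²−1)] = 1 − 6×36 / (6×35)
  = 1 − 216/210 = 1 − 1.0286 ≈ -0.029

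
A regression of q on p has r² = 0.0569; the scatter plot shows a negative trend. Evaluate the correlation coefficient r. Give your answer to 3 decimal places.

-0.239

|r| = √0.0569 = 0.239
The association is negative, so r = −0.239.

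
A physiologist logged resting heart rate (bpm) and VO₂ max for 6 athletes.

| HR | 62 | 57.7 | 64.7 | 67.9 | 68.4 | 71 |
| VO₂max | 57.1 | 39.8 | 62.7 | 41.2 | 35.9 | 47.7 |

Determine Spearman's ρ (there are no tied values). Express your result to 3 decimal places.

-0.143

Rank HR: 2, 1, 3, 4, 5, 6
Rank VO₂max: 5, 2, 6, 3, 1, 4
d = rank(HR) − rank(VO₂max): -3, -1, -3, 1, 4, 2; Σd² = 40
ρ = 1 − 6Σd² / [n(n²−1)] = 1 − 6×40 / (6×35) = 1 − 240/210 ≈ -0.143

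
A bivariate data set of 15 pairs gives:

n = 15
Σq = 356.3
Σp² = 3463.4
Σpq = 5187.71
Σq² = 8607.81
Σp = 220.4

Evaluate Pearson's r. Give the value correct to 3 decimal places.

r = (nΣpq − ΣpΣq) / √[(nΣp² − (Σp)²)(nΣq² − (Σq)²)]
Numerator: 15×5187.71 − 220.4×356.3 = -712.87
Denominator: √[(51951 − 48576.16)(129117.15 − 126949.69)] = √[3374.84 × 2167.46] = 2704.5944
r = -712.87 / 2704.5944 ≈ -0.264

-0.264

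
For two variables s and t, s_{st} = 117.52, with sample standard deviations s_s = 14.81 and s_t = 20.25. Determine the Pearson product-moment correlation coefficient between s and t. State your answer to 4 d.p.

0.3919

r = Cov(s,t) / (s_s · s_t) = 117.52 / (14.81 × 20.25)
  = 117.52 / 299.9025 ≈ 0.3919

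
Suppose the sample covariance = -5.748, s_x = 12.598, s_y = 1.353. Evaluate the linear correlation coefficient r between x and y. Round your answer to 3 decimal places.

-0.337

r = Cov(x,y) / (s_x · s_y) = -5.748 / (12.598 × 1.353)
  = -5.748 / 17.0451 ≈ -0.337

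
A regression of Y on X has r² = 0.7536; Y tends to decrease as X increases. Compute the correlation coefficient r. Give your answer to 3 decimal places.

|r| = √0.7536 = 0.868
The association is negative, so r = −0.868.

-0.868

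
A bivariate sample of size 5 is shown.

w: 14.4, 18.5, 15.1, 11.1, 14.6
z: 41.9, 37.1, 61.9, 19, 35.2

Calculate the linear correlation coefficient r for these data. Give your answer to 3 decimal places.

0.453

n = 5, Σw = 73.7, Σz = 195.1, Σw² = 1113.99, Σz² = 8563.67, Σwz = 2949.22
nΣwz − ΣwΣz = 14746.1 − 14378.87 = 367.23
nΣw² − (Σw)² = 5569.95 − 5431.69 = 138.26; nΣz² − (Σz)² = 42818.35 − 38064.01 = 4754.34
r = 367.23 / √(138.26 × 4754.34) = 367.23 / 810.7620 ≈ 0.453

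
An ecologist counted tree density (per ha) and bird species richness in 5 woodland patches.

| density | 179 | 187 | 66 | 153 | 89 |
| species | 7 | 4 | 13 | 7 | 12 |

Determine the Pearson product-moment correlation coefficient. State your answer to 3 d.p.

n = 5, Σx = 674, Σy = 43, Σx² = 102696, Σy² = 427, Σxy = 4998
nΣxy − ΣxΣy = 24990 − 28982 = -3992
nΣx² − (Σx)² = 513480 − 454276 = 59204; nΣy² − (Σy)² = 2135 − 1849 = 286
r = -3992 / √(59204 × 286) = -3992 / 4114.8930 ≈ -0.970

-0.970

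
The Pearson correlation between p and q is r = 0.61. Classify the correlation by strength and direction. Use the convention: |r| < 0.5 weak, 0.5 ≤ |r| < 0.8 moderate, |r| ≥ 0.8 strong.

r = 0.61 > 0 so the relationship is positive.
|r| = 0.61, which falls in the moderate range.

moderate positive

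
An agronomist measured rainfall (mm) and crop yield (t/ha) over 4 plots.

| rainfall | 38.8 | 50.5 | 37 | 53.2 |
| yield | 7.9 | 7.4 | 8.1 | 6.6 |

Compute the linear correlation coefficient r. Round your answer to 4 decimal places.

-0.9294

n = 4, Σx = 179.5, Σy = 30, Σx² = 8254.93, Σy² = 226.34, Σxy = 1331.04
nΣxy − ΣxΣy = 5324.16 − 5385 = -60.84
nΣx² − (Σx)² = 33019.72 − 32220.25 = 799.47; nΣy² − (Σy)² = 905.36 − 900 = 5.36
r = -60.84 / √(799.47 × 5.36) = -60.84 / 65.4611 ≈ -0.9294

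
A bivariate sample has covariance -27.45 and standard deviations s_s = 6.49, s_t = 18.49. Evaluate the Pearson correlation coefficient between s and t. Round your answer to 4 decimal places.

-0.2287

r = Cov(s,t) / (s_s · s_t) = -27.45 / (6.49 × 18.49)
  = -27.45 / 120.0001 ≈ -0.2287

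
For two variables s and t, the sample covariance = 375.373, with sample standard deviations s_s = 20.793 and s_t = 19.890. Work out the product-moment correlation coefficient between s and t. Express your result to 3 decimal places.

0.908

r = Cov(s,t) / (s_s · s_t) = 375.373 / (20.793 × 19.890)
  = 375.373 / 413.5728 ≈ 0.908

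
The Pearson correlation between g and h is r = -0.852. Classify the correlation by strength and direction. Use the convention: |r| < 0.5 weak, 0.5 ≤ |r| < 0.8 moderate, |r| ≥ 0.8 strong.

strong negative

r = -0.852 < 0 so the relationship is negative.
|r| = 0.852, which falls in the strong range.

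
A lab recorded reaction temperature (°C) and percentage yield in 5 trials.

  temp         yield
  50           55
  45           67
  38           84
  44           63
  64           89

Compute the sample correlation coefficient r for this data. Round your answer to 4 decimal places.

0.3003

n = 5, Σx = 241, Σy = 358, Σx² = 12001, Σy² = 26460, Σxy = 17425
nΣxy − ΣxΣy = 87125 − 86278 = 847
nΣx² − (Σx)² = 60005 − 58081 = 1924; nΣy² − (Σy)² = 132300 − 128164 = 4136
r = 847 / √(1924 × 4136) = 847 / 2820.9332 ≈ 0.3003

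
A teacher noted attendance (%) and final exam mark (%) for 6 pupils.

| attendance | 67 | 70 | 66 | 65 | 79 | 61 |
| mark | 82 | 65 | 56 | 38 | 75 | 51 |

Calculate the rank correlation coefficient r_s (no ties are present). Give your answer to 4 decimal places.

0.7714

Rank attendance: 4, 5, 3, 2, 6, 1
Rank mark: 6, 4, 3, 1, 5, 2
d = rank(attendance) − rank(mark): -2, 1, 0, 1, 1, -1; Σd² = 8
ρ = 1 − 6Σd² / [n(n²−1)] = 1 − 6×8 / (6×35) = 1 − 48/210 ≈ 0.7714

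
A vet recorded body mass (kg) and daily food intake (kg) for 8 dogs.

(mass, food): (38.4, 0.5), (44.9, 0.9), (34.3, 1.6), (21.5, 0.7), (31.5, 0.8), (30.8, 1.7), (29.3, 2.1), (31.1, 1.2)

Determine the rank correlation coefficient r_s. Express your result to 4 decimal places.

-0.3095

Rank mass: 7, 8, 6, 1, 5, 3, 2, 4
Rank food: 1, 4, 6, 2, 3, 7, 8, 5
d = rank(mass) − rank(food): 6, 4, 0, -1, 2, -4, -6, -1; Σd² = 110
ρ = 1 − 6Σd² / [n(n²−1)] = 1 − 6×110 / (8×63) = 1 − 660/504 ≈ -0.3095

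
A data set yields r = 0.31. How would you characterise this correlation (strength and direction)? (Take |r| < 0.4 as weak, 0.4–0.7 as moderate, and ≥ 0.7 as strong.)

weak positive

r = 0.31 > 0 so the relationship is positive.
|r| = 0.31, which falls in the weak range.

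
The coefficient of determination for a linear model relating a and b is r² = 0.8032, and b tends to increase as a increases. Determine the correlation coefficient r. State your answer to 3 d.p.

0.896

|r| = √0.8032 = 0.896
The association is positive, so r = 0.896.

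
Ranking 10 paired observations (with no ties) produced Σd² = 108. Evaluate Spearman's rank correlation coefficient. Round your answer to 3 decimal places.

ρ = 1 − 6Σd² / [n(n²−1)] = 1 − 6×108 / (10×99)
  = 1 − 648/990 = 1 − 0.6545 ≈ 0.345

0.345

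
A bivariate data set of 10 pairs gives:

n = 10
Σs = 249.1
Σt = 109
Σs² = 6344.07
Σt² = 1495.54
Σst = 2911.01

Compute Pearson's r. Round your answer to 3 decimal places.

0.947

r = (nΣst − ΣsΣt) / √[(nΣs² − (Σs)²)(nΣt² − (Σt)²)]
Numerator: 10×2911.01 − 249.1×109 = 1958.2
Denominator: √[(63440.7 − 62050.81)(14955.4 − 11881)] = √[1389.89 × 3074.4] = 2067.1424
r = 1958.2 / 2067.1424 ≈ 0.947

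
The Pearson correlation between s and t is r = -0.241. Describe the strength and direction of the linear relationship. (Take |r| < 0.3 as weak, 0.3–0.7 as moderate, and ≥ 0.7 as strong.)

weak negative

r = -0.241 < 0 so the relationship is negative.
|r| = 0.241, which falls in the weak range.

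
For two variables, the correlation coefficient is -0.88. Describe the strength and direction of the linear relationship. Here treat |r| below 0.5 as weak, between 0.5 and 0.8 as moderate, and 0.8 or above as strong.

r = -0.88 < 0 so the relationship is negative.
|r| = 0.88, which falls in the strong range.

strong negative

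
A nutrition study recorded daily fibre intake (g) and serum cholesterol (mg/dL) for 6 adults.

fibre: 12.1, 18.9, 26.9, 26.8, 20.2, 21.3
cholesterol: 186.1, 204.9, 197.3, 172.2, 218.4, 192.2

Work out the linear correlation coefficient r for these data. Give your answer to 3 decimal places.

-0.182

n = 6, Σx = 126.2, Σy = 1171.1, Σx² = 2807.2, Σy² = 229836.75, Σxy = 24552.29
nΣxy − ΣxΣy = 147313.74 − 147792.82 = -479.08
nΣx² − (Σx)² = 16843.2 − 15926.44 = 916.76; nΣy² − (Σy)² = 1379020.5 − 1371475.21 = 7545.29
r = -479.08 / √(916.76 × 7545.29) = -479.08 / 2630.0608 ≈ -0.182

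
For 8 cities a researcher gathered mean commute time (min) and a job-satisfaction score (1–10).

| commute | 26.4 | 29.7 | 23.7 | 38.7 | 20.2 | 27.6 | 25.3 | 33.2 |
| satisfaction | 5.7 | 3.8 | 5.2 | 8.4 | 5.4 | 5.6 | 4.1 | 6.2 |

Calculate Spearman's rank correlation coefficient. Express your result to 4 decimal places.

Rank commute: 4, 6, 2, 8, 1, 5, 3, 7
Rank satisfaction: 6, 1, 3, 8, 4, 5, 2, 7
d = rank(commute) − rank(satisfaction): -2, 5, -1, 0, -3, 0, 1, 0; Σd² = 40
ρ = 1 − 6Σd² / [n(n²−1)] = 1 − 6×40 / (8×63) = 1 − 240/504 ≈ 0.5238

0.5238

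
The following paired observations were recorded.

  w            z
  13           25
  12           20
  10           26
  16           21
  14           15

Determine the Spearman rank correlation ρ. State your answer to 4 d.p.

Rank w: 3, 2, 1, 5, 4
Rank z: 4, 2, 5, 3, 1
d = rank(w) − rank(z): -1, 0, -4, 2, 3; Σd² = 30
ρ = 1 − 6Σd² / [n(n²−1)] = 1 − 6×30 / (5×24) = 1 − 180/120 ≈ -0.5000

-0.5000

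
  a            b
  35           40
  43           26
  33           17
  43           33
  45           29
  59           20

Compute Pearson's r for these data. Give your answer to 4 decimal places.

n = 6, Σa = 258, Σb = 165, Σa² = 11518, Σb² = 4895, Σab = 6983
nΣab − ΣaΣb = 41898 − 42570 = -672
nΣa² − (Σa)² = 69108 − 66564 = 2544; nΣb² − (Σb)² = 29370 − 27225 = 2145
r = -672 / √(2544 × 2145) = -672 / 2335.9966 ≈ -0.2877

-0.2877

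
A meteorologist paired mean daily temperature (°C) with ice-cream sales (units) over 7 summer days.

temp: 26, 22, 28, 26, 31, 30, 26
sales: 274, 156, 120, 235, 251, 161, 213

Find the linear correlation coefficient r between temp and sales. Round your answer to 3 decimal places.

n = 7, Σx = 189, Σy = 1410, Σx² = 5157, Σy² = 303328, Σxy = 38175
nΣxy − ΣxΣy = 267225 − 266490 = 735
nΣx² − (Σx)² = 36099 − 35721 = 378; nΣy² − (Σy)² = 2123296 − 1988100 = 135196
r = 735 / √(378 × 135196) = 735 / 7148.7123 ≈ 0.103

0.103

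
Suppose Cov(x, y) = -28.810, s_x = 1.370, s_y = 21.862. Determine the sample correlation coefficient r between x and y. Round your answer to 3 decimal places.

r = Cov(x,y) / (s_x · s_y) = -28.810 / (1.370 × 21.862)
  = -28.810 / 29.9509 ≈ -0.962

-0.962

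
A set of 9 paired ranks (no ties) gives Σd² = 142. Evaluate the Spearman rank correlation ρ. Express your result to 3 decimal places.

-0.183

ρ = 1 − 6Σd² / [n(n²−1)] = 1 − 6×142 / (9×80)
  = 1 − 852/720 = 1 − 1.1833 ≈ -0.183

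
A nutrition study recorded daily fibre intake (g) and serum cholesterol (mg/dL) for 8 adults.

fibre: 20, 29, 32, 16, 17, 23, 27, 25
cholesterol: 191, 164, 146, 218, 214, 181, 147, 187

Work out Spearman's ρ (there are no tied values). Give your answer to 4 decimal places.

-0.9524

Rank fibre: 3, 7, 8, 1, 2, 4, 6, 5
Rank cholesterol: 6, 3, 1, 8, 7, 4, 2, 5
d = rank(fibre) − rank(cholesterol): -3, 4, 7, -7, -5, 0, 4, 0; Σd² = 164
ρ = 1 − 6Σd² / [n(n²−1)] = 1 − 6×164 / (8×63) = 1 − 984/504 ≈ -0.9524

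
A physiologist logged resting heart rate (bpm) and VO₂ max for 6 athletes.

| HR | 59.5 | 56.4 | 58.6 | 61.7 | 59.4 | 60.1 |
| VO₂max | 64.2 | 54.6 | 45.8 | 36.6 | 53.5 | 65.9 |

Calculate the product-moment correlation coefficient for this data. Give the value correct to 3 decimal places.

n = 6, Σx = 355.7, Σy = 320.6, Σx² = 21102.43, Σy² = 17745.06, Σxy = 18979.93
nΣxy − ΣxΣy = 113879.58 − 114037.42 = -157.84
nΣx² − (Σx)² = 126614.58 − 126522.49 = 92.09; nΣy² − (Σy)² = 106470.36 − 102784.36 = 3686
r = -157.84 / √(92.09 × 3686) = -157.84 / 582.6180 ≈ -0.271

-0.271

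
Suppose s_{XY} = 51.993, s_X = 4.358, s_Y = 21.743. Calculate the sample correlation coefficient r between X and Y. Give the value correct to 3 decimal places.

0.549

r = Cov(X,Y) / (s_X · s_Y) = 51.993 / (4.358 × 21.743)
  = 51.993 / 94.7560 ≈ 0.549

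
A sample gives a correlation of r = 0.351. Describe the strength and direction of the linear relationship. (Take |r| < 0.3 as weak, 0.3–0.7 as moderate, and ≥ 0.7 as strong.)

r = 0.351 > 0 so the relationship is positive.
|r| = 0.351, which falls in the moderate range.

moderate positive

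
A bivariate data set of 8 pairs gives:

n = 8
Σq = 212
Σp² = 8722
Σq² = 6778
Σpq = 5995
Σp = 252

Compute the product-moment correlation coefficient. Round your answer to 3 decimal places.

-0.716

r = (nΣpq − ΣpΣq) / √[(nΣp² − (Σp)²)(nΣq² − (Σq)²)]
Numerator: 8×5995 − 252×212 = -5464
Denominator: √[(69776 − 63504)(54224 − 44944)] = √[6272 × 9280] = 7629.1651
r = -5464 / 7629.1651 ≈ -0.716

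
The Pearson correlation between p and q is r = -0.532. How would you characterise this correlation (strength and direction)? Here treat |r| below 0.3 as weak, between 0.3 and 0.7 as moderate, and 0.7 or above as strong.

r = -0.532 < 0 so the relationship is negative.
|r| = 0.532, which falls in the moderate range.

moderate negative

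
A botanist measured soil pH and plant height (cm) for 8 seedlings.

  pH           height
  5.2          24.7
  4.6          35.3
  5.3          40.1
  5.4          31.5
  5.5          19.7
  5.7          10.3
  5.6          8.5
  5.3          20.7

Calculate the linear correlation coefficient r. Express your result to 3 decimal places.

n = 8, Σx = 42.6, Σy = 190.8, Σx² = 227.64, Σy² = 5451.36, Σxy = 997.82
nΣxy − ΣxΣy = 7982.56 − 8128.08 = -145.52
nΣx² − (Σx)² = 1821.12 − 1814.76 = 6.36; nΣy² − (Σy)² = 43610.88 − 36404.64 = 7206.24
r = -145.52 / √(6.36 × 7206.24) = -145.52 / 214.0834 ≈ -0.680

-0.680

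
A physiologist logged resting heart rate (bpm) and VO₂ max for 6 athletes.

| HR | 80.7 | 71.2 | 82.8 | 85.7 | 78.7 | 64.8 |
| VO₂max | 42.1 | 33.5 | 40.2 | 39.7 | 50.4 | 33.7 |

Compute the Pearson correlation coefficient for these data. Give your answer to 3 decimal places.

0.567

n = 6, Σx = 463.9, Σy = 239.6, Σx² = 36174.99, Σy² = 9762.64, Σxy = 18663.76
nΣxy − ΣxΣy = 111982.56 − 111150.44 = 832.12
nΣx² − (Σx)² = 217049.94 − 215203.21 = 1846.73; nΣy² − (Σy)² = 58575.84 − 57408.16 = 1167.68
r = 832.12 / √(1846.73 × 1167.68) = 832.12 / 1468.4651 ≈ 0.567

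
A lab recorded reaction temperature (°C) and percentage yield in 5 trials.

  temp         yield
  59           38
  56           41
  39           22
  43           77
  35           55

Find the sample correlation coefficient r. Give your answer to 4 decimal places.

n = 5, Σx = 232, Σy = 233, Σx² = 11212, Σy² = 12563, Σxy = 10632
nΣxy − ΣxΣy = 53160 − 54056 = -896
nΣx² − (Σx)² = 56060 − 53824 = 2236; nΣy² − (Σy)² = 62815 − 54289 = 8526
r = -896 / √(2236 × 8526) = -896 / 4366.2496 ≈ -0.2052

-0.2052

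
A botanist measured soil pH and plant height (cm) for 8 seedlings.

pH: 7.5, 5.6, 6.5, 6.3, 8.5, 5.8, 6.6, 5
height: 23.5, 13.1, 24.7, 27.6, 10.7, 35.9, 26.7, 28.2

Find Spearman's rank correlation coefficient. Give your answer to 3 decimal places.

Rank pH: 7, 2, 5, 4, 8, 3, 6, 1
Rank height: 3, 2, 4, 6, 1, 8, 5, 7
d = rank(pH) − rank(height): 4, 0, 1, -2, 7, -5, 1, -6; Σd² = 132
ρ = 1 − 6Σd² / [n(n²−1)] = 1 − 6×132 / (8×63) = 1 − 792/504 ≈ -0.571

-0.571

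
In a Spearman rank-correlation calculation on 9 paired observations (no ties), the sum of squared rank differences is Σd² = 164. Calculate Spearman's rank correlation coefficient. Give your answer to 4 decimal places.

-0.3667

ρ = 1 − 6Σd² / [n(n²−1)] = 1 − 6×164 / (9×80)
  = 1 − 984/720 = 1 − 1.36667 ≈ -0.3667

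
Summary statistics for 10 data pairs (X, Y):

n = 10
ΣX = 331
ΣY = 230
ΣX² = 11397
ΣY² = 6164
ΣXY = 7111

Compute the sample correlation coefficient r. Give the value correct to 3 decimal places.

-0.809

r = (nΣXY − ΣXΣY) / √[(nΣX² − (ΣX)²)(nΣY² − (ΣY)²)]
Numerator: 10×7111 − 331×230 = -5020
Denominator: √[(113970 − 109561)(61640 − 52900)] = √[4409 × 8740] = 6207.6292
r = -5020 / 6207.6292 ≈ -0.809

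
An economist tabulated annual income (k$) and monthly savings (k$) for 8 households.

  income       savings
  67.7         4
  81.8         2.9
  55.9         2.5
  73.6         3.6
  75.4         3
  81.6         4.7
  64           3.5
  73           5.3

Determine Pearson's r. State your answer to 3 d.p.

0.350

n = 8, Σx = 573, Σy = 29.5, Σx² = 41585.02, Σy² = 115.05, Σxy = 2133.35
nΣxy − ΣxΣy = 17066.8 − 16903.5 = 163.3
nΣx² − (Σx)² = 332680.16 − 328329 = 4351.16; nΣy² − (Σy)² = 920.4 − 870.25 = 50.15
r = 163.3 / √(4351.16 × 50.15) = 163.3 / 467.1303 ≈ 0.350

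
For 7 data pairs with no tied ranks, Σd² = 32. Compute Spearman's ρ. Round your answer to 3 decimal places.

0.429

ρ = 1 − 6Σd² / [n(n²−1)] = 1 − 6×32 / (7×48)
  = 1 − 192/336 = 1 − 0.5714 ≈ 0.429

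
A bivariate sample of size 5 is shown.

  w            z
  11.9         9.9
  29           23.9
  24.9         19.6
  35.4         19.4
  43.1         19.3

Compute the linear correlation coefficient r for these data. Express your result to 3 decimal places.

n = 5, Σw = 144.3, Σz = 92.1, Σw² = 4713.39, Σz² = 1802.23, Σwz = 2817.54
nΣwz − ΣwΣz = 14087.7 − 13290.03 = 797.67
nΣw² − (Σw)² = 23566.95 − 20822.49 = 2744.46; nΣz² − (Σz)² = 9011.15 − 8482.41 = 528.74
r = 797.67 / √(2744.46 × 528.74) = 797.67 / 1204.6185 ≈ 0.662

0.662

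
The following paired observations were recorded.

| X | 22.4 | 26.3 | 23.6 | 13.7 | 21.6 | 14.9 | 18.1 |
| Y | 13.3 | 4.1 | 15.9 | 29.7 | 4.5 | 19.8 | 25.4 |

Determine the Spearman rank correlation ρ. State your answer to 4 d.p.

-0.8214

Rank X: 5, 7, 6, 1, 4, 2, 3
Rank Y: 3, 1, 4, 7, 2, 5, 6
d = rank(X) − rank(Y): 2, 6, 2, -6, 2, -3, -3; Σd² = 102
ρ = 1 − 6Σd² / [n(n²−1)] = 1 − 6×102 / (7×48) = 1 − 612/336 ≈ -0.8214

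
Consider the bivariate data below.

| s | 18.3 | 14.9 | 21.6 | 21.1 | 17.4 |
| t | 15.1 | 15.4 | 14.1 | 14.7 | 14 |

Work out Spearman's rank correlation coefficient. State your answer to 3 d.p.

-0.400

Rank s: 3, 1, 5, 4, 2
Rank t: 4, 5, 2, 3, 1
d = rank(s) − rank(t): -1, -4, 3, 1, 1; Σd² = 28
ρ = 1 − 6Σd² / [n(n²−1)] = 1 − 6×28 / (5×24) = 1 − 168/120 ≈ -0.400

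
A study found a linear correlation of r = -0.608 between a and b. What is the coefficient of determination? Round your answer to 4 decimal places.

r² = (-0.608)² = 0.3697

0.3697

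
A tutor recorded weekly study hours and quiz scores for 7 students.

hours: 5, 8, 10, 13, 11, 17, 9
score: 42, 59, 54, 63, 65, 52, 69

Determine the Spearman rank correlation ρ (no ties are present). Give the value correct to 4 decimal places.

0.1429

Rank hours: 1, 2, 4, 6, 5, 7, 3
Rank score: 1, 4, 3, 5, 6, 2, 7
d = rank(hours) − rank(score): 0, -2, 1, 1, -1, 5, -4; Σd² = 48
ρ = 1 − 6Σd² / [n(n²−1)] = 1 − 6×48 / (7×48) = 1 − 288/336 ≈ 0.1429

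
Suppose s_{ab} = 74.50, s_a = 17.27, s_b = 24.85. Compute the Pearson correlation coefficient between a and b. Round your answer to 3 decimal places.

0.174

r = Cov(a,b) / (s_a · s_b) = 74.50 / (17.27 × 24.85)
  = 74.50 / 429.1595 ≈ 0.174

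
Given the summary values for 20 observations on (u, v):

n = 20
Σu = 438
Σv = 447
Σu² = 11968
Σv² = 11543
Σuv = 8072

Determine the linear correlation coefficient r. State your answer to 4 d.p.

r = (nΣuv − ΣuΣv) / √[(nΣu² − (Σu)²)(nΣv² − (Σv)²)]
Numerator: 20×8072 − 438×447 = -34346
Denominator: √[(239360 − 191844)(230860 − 199809)] = √[47516 × 31051] = 38411.1874
r = -34346 / 38411.1874 ≈ -0.8942

-0.8942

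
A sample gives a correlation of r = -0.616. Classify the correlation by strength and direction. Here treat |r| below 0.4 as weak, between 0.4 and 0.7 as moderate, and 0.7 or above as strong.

moderate negative

r = -0.616 < 0 so the relationship is negative.
|r| = 0.616, which falls in the moderate range.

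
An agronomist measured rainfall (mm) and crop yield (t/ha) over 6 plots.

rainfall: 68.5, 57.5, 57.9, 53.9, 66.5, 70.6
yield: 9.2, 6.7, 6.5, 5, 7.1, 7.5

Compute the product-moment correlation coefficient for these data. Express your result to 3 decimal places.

0.816

n = 6, Σx = 374.9, Σy = 42, Σx² = 23662.73, Σy² = 303.44, Σxy = 2662.95
nΣxy − ΣxΣy = 15977.7 − 15745.8 = 231.9
nΣx² − (Σx)² = 141976.38 − 140550.01 = 1426.37; nΣy² − (Σy)² = 1820.64 − 1764 = 56.64
r = 231.9 / √(1426.37 × 56.64) = 231.9 / 284.2351 ≈ 0.816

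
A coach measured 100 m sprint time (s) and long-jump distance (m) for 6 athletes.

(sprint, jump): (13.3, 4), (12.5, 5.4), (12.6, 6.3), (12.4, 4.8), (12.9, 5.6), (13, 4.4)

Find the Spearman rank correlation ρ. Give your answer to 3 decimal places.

-0.486

Rank sprint: 6, 2, 3, 1, 4, 5
Rank jump: 1, 4, 6, 3, 5, 2
d = rank(sprint) − rank(jump): 5, -2, -3, -2, -1, 3; Σd² = 52
ρ = 1 − 6Σd² / [n(n²−1)] = 1 − 6×52 / (6×35) = 1 − 312/210 ≈ -0.486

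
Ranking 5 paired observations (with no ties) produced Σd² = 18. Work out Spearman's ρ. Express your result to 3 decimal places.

ρ = 1 − 6Σd² / [n(n²−1)] = 1 − 6×18 / (5×24)
  = 1 − 108/120 = 1 − 0.9000 ≈ 0.100

0.100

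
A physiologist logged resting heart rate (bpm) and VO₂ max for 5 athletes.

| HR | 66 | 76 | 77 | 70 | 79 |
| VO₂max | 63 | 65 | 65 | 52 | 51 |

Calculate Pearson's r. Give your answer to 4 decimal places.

n = 5, Σx = 368, Σy = 296, Σx² = 27202, Σy² = 17724, Σxy = 21772
nΣxy − ΣxΣy = 108860 − 108928 = -68
nΣx² − (Σx)² = 136010 − 135424 = 586; nΣy² − (Σy)² = 88620 − 87616 = 1004
r = -68 / √(586 × 1004) = -68 / 767.0359 ≈ -0.0887

-0.0887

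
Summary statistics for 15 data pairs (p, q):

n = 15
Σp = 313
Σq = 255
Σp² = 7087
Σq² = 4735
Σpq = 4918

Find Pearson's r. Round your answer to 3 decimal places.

-0.855

r = (nΣpq − ΣpΣq) / √[(nΣp² − (Σp)²)(nΣq² − (Σq)²)]
Numerator: 15×4918 − 313×255 = -6045
Denominator: √[(106305 − 97969)(71025 − 65025)] = √[8336 × 6000] = 7072.1991
r = -6045 / 7072.1991 ≈ -0.855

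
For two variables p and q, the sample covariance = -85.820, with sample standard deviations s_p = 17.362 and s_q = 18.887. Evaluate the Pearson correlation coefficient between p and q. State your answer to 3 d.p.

r = Cov(p,q) / (s_p · s_q) = -85.820 / (17.362 × 18.887)
  = -85.820 / 327.9161 ≈ -0.262

-0.262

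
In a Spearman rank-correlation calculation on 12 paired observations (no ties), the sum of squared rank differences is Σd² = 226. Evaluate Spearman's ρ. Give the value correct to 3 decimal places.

ρ = 1 − 6Σd² / [n(n²−1)] = 1 − 6×226 / (12×143)
  = 1 − 1356/1716 = 1 − 0.7902 ≈ 0.210

0.210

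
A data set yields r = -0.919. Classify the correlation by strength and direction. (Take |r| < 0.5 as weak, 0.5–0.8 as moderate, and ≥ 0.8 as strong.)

strong negative

r = -0.919 < 0 so the relationship is negative.
|r| = 0.919, which falls in the strong range.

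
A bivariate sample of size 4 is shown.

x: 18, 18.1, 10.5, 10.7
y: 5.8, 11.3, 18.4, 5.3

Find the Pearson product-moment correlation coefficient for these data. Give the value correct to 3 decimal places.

n = 4, Σx = 57.3, Σy = 40.8, Σx² = 876.35, Σy² = 527.98, Σxy = 558.84
nΣxy − ΣxΣy = 2235.36 − 2337.84 = -102.48
nΣx² − (Σx)² = 3505.4 − 3283.29 = 222.11; nΣy² − (Σy)² = 2111.92 − 1664.64 = 447.28
r = -102.48 / √(222.11 × 447.28) = -102.48 / 315.1910 ≈ -0.325

-0.325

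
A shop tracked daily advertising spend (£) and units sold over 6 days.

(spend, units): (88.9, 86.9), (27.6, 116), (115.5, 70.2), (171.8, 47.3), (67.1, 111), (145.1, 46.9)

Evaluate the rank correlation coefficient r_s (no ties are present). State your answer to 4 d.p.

-0.9429

Rank spend: 3, 1, 4, 6, 2, 5
Rank units: 4, 6, 3, 2, 5, 1
d = rank(spend) − rank(units): -1, -5, 1, 4, -3, 4; Σd² = 68
ρ = 1 − 6Σd² / [n(n²−1)] = 1 − 6×68 / (6×35) = 1 − 408/210 ≈ -0.9429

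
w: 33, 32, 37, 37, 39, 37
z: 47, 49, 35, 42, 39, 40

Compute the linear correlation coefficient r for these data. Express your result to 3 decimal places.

n = 6, Σw = 215, Σz = 252, Σw² = 7741, Σz² = 10720, Σwz = 8969
nΣwz − ΣwΣz = 53814 − 54180 = -366
nΣw² − (Σw)² = 46446 − 46225 = 221; nΣz² − (Σz)² = 64320 − 63504 = 816
r = -366 / √(221 × 816) = -366 / 424.6599 ≈ -0.862

-0.862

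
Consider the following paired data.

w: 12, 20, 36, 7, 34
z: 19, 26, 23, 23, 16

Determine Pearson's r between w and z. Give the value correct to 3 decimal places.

n = 5, Σw = 109, Σz = 107, Σw² = 3045, Σz² = 2351, Σwz = 2281
nΣwz − ΣwΣz = 11405 − 11663 = -258
nΣw² − (Σw)² = 15225 − 11881 = 3344; nΣz² − (Σz)² = 11755 − 11449 = 306
r = -258 / √(3344 × 306) = -258 / 1011.5651 ≈ -0.255

-0.255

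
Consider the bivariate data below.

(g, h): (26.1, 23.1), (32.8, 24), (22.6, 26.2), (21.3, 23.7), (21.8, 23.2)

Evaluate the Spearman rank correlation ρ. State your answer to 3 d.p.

Rank g: 4, 5, 3, 1, 2
Rank h: 1, 4, 5, 3, 2
d = rank(g) − rank(h): 3, 1, -2, -2, 0; Σd² = 18
ρ = 1 − 6Σd² / [n(n²−1)] = 1 − 6×18 / (5×24) = 1 − 108/120 ≈ 0.100

0.100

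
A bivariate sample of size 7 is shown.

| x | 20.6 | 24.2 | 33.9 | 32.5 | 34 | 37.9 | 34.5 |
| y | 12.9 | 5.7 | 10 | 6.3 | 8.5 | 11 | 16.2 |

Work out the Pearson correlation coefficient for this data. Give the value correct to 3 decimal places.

0.127

n = 7, Σx = 217.6, Σy = 70.6, Σx² = 6998.12, Σy² = 794.28, Σxy = 2212.23
nΣxy − ΣxΣy = 15485.61 − 15362.56 = 123.05
nΣx² − (Σx)² = 48986.84 − 47349.76 = 1637.08; nΣy² − (Σy)² = 5559.96 − 4984.36 = 575.6
r = 123.05 / √(1637.08 × 575.6) = 123.05 / 970.7231 ≈ 0.127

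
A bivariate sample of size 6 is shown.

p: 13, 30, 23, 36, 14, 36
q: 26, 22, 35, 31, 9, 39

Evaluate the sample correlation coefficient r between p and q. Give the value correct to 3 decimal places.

0.622

n = 6, Σp = 152, Σq = 162, Σp² = 4386, Σq² = 4948, Σpq = 4449
nΣpq − ΣpΣq = 26694 − 24624 = 2070
nΣp² − (Σp)² = 26316 − 23104 = 3212; nΣq² − (Σq)² = 29688 − 26244 = 3444
r = 2070 / √(3212 × 3444) = 2070 / 3325.9778 ≈ 0.622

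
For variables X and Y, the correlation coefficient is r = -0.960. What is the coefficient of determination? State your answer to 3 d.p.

0.922

r² = (-0.960)² = 0.922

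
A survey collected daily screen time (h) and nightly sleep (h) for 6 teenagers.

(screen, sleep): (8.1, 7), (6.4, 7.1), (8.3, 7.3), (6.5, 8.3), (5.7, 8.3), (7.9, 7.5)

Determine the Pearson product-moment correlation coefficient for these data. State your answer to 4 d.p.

-0.6620

n = 6, Σx = 42.9, Σy = 45.5, Σx² = 312.61, Σy² = 346.73, Σxy = 323.24
nΣxy − ΣxΣy = 1939.44 − 1951.95 = -12.51
nΣx² − (Σx)² = 1875.66 − 1840.41 = 35.25; nΣy² − (Σy)² = 2080.38 − 2070.25 = 10.13
r = -12.51 / √(35.25 × 10.13) = -12.51 / 18.8966 ≈ -0.6620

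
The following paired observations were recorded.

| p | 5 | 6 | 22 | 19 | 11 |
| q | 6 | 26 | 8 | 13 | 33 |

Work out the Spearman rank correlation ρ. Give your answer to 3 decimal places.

0.100

Rank p: 1, 2, 5, 4, 3
Rank q: 1, 4, 2, 3, 5
d = rank(p) − rank(q): 0, -2, 3, 1, -2; Σd² = 18
ρ = 1 − 6Σd² / [n(n²−1)] = 1 − 6×18 / (5×24) = 1 − 108/120 ≈ 0.100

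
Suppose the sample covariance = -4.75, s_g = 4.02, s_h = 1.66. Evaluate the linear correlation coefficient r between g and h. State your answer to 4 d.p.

-0.7118

r = Cov(g,h) / (s_g · s_h) = -4.75 / (4.02 × 1.66)
  = -4.75 / 6.6732 ≈ -0.7118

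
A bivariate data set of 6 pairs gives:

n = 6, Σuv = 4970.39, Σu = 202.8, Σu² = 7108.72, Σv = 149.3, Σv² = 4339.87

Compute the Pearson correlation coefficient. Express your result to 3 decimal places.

-0.191

r = (nΣuv − ΣuΣv) / √[(nΣu² − (Σu)²)(nΣv² − (Σv)²)]
Numerator: 6×4970.39 − 202.8×149.3 = -455.7
Denominator: √[(42652.32 − 41127.84)(26039.22 − 22290.49)] = √[1524.48 × 3748.73] = 2390.5782
r = -455.7 / 2390.5782 ≈ -0.191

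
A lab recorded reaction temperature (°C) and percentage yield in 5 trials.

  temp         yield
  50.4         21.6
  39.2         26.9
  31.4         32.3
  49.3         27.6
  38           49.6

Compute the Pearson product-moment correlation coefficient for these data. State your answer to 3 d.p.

-0.518

n = 5, Σx = 208.3, Σy = 158, Σx² = 8937.25, Σy² = 5455.38, Σxy = 6402.82
nΣxy − ΣxΣy = 32014.1 − 32911.4 = -897.3
nΣx² − (Σx)² = 44686.25 − 43388.89 = 1297.36; nΣy² − (Σy)² = 27276.9 − 24964 = 2312.9
r = -897.3 / √(1297.36 × 2312.9) = -897.3 / 1732.2425 ≈ -0.518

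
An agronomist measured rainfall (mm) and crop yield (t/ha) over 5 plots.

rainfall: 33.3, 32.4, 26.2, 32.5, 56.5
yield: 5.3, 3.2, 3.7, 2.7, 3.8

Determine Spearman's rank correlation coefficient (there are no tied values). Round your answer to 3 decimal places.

0.500

Rank rainfall: 4, 2, 1, 3, 5
Rank yield: 5, 2, 3, 1, 4
d = rank(rainfall) − rank(yield): -1, 0, -2, 2, 1; Σd² = 10
ρ = 1 − 6Σd² / [n(n²−1)] = 1 − 6×10 / (5×24) = 1 − 60/120 ≈ 0.500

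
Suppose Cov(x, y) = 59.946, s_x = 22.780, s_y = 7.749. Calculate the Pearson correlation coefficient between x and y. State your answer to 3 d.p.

r = Cov(x,y) / (s_x · s_y) = 59.946 / (22.780 × 7.749)
  = 59.946 / 176.5222 ≈ 0.340

0.340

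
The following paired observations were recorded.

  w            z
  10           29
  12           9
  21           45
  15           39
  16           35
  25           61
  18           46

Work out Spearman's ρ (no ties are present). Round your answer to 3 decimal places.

Rank w: 1, 2, 6, 3, 4, 7, 5
Rank z: 2, 1, 5, 4, 3, 7, 6
d = rank(w) − rank(z): -1, 1, 1, -1, 1, 0, -1; Σd² = 6
ρ = 1 − 6Σd² / [n(n²−1)] = 1 − 6×6 / (7×48) = 1 − 36/336 ≈ 0.893

0.893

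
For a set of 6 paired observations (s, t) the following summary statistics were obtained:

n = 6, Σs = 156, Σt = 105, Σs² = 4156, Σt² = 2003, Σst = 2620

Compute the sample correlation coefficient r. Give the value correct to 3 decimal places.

r = (nΣst − ΣsΣt) / √[(nΣs² − (Σs)²)(nΣt² − (Σt)²)]
Numerator: 6×2620 − 156×105 = -660
Denominator: √[(24936 − 24336)(12018 − 11025)] = √[600 × 993] = 771.8808
r = -660 / 771.8808 ≈ -0.855

-0.855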